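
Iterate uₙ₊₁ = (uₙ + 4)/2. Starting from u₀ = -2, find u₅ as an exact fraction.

61/16

u₁ = ((-2) + 4)/2 = 1.
u₂ = (1 + 4)/2 = 5/2.
u₃ = ((5/2) + 4)/2 = 13/4.
u₄ = ((13/4) + 4)/2 = 29/8.
u₅ = ((29/8) + 4)/2 = 61/16.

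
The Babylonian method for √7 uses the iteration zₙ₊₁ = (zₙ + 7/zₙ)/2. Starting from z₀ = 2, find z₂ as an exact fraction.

z₁ = (2 + 7/2)/2 = 11/4.
z₂ = (11/4 + 7/(11/4))/2 = 233/88.

233/88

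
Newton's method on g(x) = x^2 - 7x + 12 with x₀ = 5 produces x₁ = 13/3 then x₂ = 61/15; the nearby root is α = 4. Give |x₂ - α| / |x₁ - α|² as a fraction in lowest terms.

3/5

x₁ - α = 13/3 - 4 = 1/3, so |x₁ - α| = 1/3.
x₂ - α = 61/15 - 4 = 1/15, so |x₂ - α| = 1/15.
|x₁ - α|² = 1/9.
Ratio = (1/15) / (1/9) = 3/5.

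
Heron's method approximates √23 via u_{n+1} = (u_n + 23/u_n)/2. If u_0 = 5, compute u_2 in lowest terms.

1151/240

u_1 = (5 + 23/5)/2 = 24/5.
u_2 = (24/5 + 23/(24/5))/2 = 1151/240.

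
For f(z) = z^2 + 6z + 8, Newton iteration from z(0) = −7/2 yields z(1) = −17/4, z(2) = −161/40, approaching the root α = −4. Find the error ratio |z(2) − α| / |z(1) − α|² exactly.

z(1) − α = −17/4 − (−4) = −17/4 + 4 = −1/4, so |z(1) − α| = 1/4.
z(2) − α = −161/40 − (−4) = −161/40 + 4 = −1/40, so |z(2) − α| = 1/40.
|z(1) − α|² = 1/16.
Ratio = (1/40) / (1/16) = 2/5.

2/5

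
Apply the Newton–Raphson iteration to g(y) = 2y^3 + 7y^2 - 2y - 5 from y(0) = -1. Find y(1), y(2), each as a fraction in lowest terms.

g'(y) = 6y^2 + 14y - 2.
g(-1) = 2, g'(-1) = -10, so y(1) = (-1) - 2/(-10) = -4/5.
g(-4/5) = 7/125, g'(-4/5) = -234/25, so y(2) = (-4/5) - (7/125)/(-234/25) = -929/1170.

y(1) = -4/5, y(2) = -929/1170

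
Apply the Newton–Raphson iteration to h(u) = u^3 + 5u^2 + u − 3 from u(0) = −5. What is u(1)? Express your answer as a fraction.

−61/13

h'(u) = 3u^2 + 10u + 1.
h(−5) = −8, h'(−5) = 26, so u(1) = (−5) − (−8)/26 = −61/13.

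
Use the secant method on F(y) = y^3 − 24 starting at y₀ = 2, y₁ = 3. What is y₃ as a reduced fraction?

F(2) = −16, F(3) = 3. y₂ = 3 − 3·(3 − 2)/(3 − (−16)) = 54/19.
F(3) = 3, F(54/19) = −7152/6859. y₃ = (54/19) − (−7152/6859)·((54/19) − 3)/((−7152/6859) − 3) = 8882/3081.

8882/3081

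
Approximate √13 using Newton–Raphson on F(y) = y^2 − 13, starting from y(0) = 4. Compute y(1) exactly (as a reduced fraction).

F'(y) = 2y.
F(4) = 3, F'(4) = 8, so y(1) = 4 − 3/8 = 29/8.

29/8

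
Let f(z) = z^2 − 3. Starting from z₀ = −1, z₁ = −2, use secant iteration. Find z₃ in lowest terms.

−19/11

f(−1) = −2, f(−2) = 1. z₂ = (−2) − 1·((−2) − (−1))/(1 − (−2)) = −5/3.
f(−2) = 1, f(−5/3) = −2/9. z₃ = (−5/3) − (−2/9)·((−5/3) − (−2))/((−2/9) − 1) = −19/11.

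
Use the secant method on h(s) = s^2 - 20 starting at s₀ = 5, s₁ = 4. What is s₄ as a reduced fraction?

1364/305

h(5) = 5, h(4) = -4. s₂ = 4 - (-4)·(4 - 5)/((-4) - 5) = 40/9.
h(4) = -4, h(40/9) = -20/81. s₃ = (40/9) - (-20/81)·((40/9) - 4)/((-20/81) - (-4)) = 85/19.
h(40/9) = -20/81, h(85/19) = 5/361. s₄ = (85/19) - (5/361)·((85/19) - (40/9))/((5/361) - (-20/81)) = 1364/305.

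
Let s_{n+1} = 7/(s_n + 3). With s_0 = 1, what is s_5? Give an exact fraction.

s_1 = 7/(1 + 3) = 7/4.
s_2 = 7/(7/4 + 3) = 28/19.
s_3 = 7/(28/19 + 3) = 133/85.
s_4 = 7/(133/85 + 3) = 595/388.
s_5 = 7/(595/388 + 3) = 2716/1759.

2716/1759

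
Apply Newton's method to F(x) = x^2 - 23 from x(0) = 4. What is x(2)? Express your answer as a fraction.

2993/624

F'(x) = 2x.
F(4) = -7, F'(4) = 8, so x(1) = 4 - (-7)/8 = 39/8.
F(39/8) = 49/64, F'(39/8) = 39/4, so x(2) = (39/8) - (49/64)/(39/4) = 2993/624.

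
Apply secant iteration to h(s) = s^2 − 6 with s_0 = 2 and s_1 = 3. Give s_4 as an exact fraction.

267/109

h(2) = −2, h(3) = 3. s_2 = 3 − 3·(3 − 2)/(3 − (−2)) = 12/5.
h(3) = 3, h(12/5) = −6/25. s_3 = (12/5) − (−6/25)·((12/5) − 3)/((−6/25) − 3) = 22/9.
h(12/5) = −6/25, h(22/9) = −2/81. s_4 = (22/9) − (−2/81)·((22/9) − (12/5))/((−2/81) − (−6/25)) = 267/109.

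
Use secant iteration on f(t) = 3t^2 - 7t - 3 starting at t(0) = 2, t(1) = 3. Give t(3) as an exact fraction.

f(2) = -5, f(3) = 3. t(2) = 3 - 3·(3 - 2)/(3 - (-5)) = 21/8.
f(3) = 3, f(21/8) = -45/64. t(3) = (21/8) - (-45/64)·((21/8) - 3)/((-45/64) - 3) = 213/79.

213/79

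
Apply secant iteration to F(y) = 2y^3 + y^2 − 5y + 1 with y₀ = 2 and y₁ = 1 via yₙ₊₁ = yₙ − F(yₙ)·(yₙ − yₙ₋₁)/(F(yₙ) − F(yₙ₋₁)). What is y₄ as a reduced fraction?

33436747/27742843

F(2) = 11, F(1) = −1. y₂ = 1 − (−1)·(1 − 2)/((−1) − 11) = 13/12.
F(1) = −1, F(13/12) = −605/864. y₃ = (13/12) − (−605/864)·((13/12) − 1)/((−605/864) − (−1)) = 331/259.
F(13/12) = −605/864, F(331/259) = 7260605/17373979. y₄ = (331/259) − (7260605/17373979)·((331/259) − (13/12))/((7260605/17373979) − (−605/864)) = 33436747/27742843.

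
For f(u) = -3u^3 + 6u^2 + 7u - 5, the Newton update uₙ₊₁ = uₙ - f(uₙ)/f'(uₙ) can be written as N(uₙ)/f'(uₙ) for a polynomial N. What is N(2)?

f'(u) = -9u^2 + 12u + 7.
N(u) = u·f'(u) - f(u) = u·(-9u^2 + 12u + 7) - (-3u^3 + 6u^2 + 7u - 5) = -6u^3 + 6u^2 + 5.
N(2) = -19.

-19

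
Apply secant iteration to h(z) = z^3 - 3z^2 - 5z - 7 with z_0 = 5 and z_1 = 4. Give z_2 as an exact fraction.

h(5) = 18, h(4) = -11. z_2 = 4 - (-11)·(4 - 5)/((-11) - 18) = 127/29.

127/29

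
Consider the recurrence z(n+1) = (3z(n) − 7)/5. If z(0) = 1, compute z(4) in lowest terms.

−1823/625

z(1) = (3·1 − 7)/5 = −4/5.
z(2) = (3·(−4/5) − 7)/5 = −47/25.
z(3) = (3·(−47/25) − 7)/5 = −316/125.
z(4) = (3·(−316/125) − 7)/5 = −1823/625.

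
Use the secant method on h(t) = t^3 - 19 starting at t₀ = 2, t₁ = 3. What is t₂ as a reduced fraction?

49/19

h(2) = -11, h(3) = 8. t₂ = 3 - 8·(3 - 2)/(8 - (-11)) = 49/19.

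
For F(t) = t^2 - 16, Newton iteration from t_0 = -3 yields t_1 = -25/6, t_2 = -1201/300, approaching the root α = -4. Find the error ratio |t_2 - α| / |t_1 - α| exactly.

1/50

t_1 - α = -25/6 - (-4) = -25/6 + 4 = -1/6, so |t_1 - α| = 1/6.
t_2 - α = -1201/300 - (-4) = -1201/300 + 4 = -1/300, so |t_2 - α| = 1/300.
Ratio = (1/300) / (1/6) = 1/50.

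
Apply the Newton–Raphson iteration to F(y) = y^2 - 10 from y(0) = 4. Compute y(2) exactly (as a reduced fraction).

F'(y) = 2y.
F(4) = 6, F'(4) = 8, so y(1) = 4 - 6/8 = 13/4.
F(13/4) = 9/16, F'(13/4) = 13/2, so y(2) = (13/4) - (9/16)/(13/2) = 329/104.

329/104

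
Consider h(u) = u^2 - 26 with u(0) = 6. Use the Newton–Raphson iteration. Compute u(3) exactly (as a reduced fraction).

7196593/1411368

h'(u) = 2u.
h(6) = 10, h'(6) = 12, so u(1) = 6 - 10/12 = 31/6.
h(31/6) = 25/36, h'(31/6) = 31/3, so u(2) = (31/6) - (25/36)/(31/3) = 1897/372.
h(1897/372) = 625/138384, h'(1897/372) = 1897/186, so u(3) = (1897/372) - (625/138384)/(1897/186) = 7196593/1411368.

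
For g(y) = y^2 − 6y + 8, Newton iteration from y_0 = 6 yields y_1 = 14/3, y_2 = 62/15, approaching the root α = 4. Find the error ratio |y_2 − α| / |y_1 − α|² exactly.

y_1 − α = 14/3 − 4 = 2/3, so |y_1 − α| = 2/3.
y_2 − α = 62/15 − 4 = 2/15, so |y_2 − α| = 2/15.
|y_1 − α|² = 4/9.
Ratio = (2/15) / (4/9) = 3/10.

3/10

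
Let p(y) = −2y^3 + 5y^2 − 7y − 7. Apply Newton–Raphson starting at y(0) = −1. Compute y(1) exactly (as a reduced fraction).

−16/23

p'(y) = −6y^2 + 10y − 7.
p(−1) = 7, p'(−1) = −23, so y(1) = (−1) − 7/(−23) = −16/23.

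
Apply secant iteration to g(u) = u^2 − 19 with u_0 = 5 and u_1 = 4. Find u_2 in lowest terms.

g(5) = 6, g(4) = −3. u_2 = 4 − (−3)·(4 − 5)/((−3) − 6) = 13/3.

13/3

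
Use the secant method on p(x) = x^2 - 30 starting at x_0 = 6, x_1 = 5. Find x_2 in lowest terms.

p(6) = 6, p(5) = -5. x_2 = 5 - (-5)·(5 - 6)/((-5) - 6) = 60/11.

60/11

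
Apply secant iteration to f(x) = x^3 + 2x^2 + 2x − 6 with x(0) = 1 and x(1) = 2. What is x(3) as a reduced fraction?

f(1) = −1, f(2) = 14. x(2) = 2 − 14·(2 − 1)/(14 − (−1)) = 16/15.
f(2) = 14, f(16/15) = −1274/3375. x(3) = (16/15) − (−1274/3375)·((16/15) − 2)/((−1274/3375) − 14) = 1891/1733.

1891/1733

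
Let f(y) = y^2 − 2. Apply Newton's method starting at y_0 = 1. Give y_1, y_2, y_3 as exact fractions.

f'(y) = 2y.
f(1) = −1, f'(1) = 2, so y_1 = 1 − (−1)/2 = 3/2.
f(3/2) = 1/4, f'(3/2) = 3, so y_2 = (3/2) − (1/4)/3 = 17/12.
f(17/12) = 1/144, f'(17/12) = 17/6, so y_3 = (17/12) − (1/144)/(17/6) = 577/408.

y_1 = 3/2, y_2 = 17/12, y_3 = 577/408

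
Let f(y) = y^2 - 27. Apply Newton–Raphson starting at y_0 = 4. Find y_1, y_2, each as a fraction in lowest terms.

y_1 = 43/8, y_2 = 3577/688

f'(y) = 2y.
f(4) = -11, f'(4) = 8, so y_1 = 4 - (-11)/8 = 43/8.
f(43/8) = 121/64, f'(43/8) = 43/4, so y_2 = (43/8) - (121/64)/(43/4) = 3577/688.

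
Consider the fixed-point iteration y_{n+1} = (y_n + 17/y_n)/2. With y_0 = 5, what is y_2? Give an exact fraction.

y_1 = (5 + 17/5)/2 = 21/5.
y_2 = (21/5 + 17/(21/5))/2 = 433/105.

433/105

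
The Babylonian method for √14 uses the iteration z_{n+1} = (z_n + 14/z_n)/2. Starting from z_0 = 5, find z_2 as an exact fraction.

2921/780

z_1 = (5 + 14/5)/2 = 39/10.
z_2 = (39/10 + 14/(39/10))/2 = 2921/780.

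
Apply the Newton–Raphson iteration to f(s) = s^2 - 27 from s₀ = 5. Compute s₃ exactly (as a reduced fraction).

f'(s) = 2s.
f(5) = -2, f'(5) = 10, so s₁ = 5 - (-2)/10 = 26/5.
f(26/5) = 1/25, f'(26/5) = 52/5, so s₂ = (26/5) - (1/25)/(52/5) = 1351/260.
f(1351/260) = 1/67600, f'(1351/260) = 1351/130, so s₃ = (1351/260) - (1/67600)/(1351/130) = 3650401/702520.

3650401/702520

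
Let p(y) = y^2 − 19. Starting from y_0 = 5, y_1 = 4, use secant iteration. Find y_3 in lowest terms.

109/25

p(5) = 6, p(4) = −3. y_2 = 4 − (−3)·(4 − 5)/((−3) − 6) = 13/3.
p(4) = −3, p(13/3) = −2/9. y_3 = (13/3) − (−2/9)·((13/3) − 4)/((−2/9) − (−3)) = 109/25.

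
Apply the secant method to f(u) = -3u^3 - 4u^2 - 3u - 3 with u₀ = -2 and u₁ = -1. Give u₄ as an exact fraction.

-555255/465623

f(-2) = 11, f(-1) = -1. u₂ = (-1) - (-1)·((-1) - (-2))/((-1) - 11) = -13/12.
f(-1) = -1, f(-13/12) = -121/192. u₃ = (-13/12) - (-121/192)·((-13/12) - (-1))/((-121/192) - (-1)) = -87/71.
f(-13/12) = -121/192, f(-87/71) = 67881/357911. u₄ = (-87/71) - (67881/357911)·((-87/71) - (-13/12))/((67881/357911) - (-121/192)) = -555255/465623.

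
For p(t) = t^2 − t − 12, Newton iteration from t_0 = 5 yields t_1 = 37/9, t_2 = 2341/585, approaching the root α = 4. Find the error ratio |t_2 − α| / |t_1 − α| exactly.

1/65

t_1 − α = 37/9 − 4 = 1/9, so |t_1 − α| = 1/9.
t_2 − α = 2341/585 − 4 = 1/585, so |t_2 − α| = 1/585.
Ratio = (1/585) / (1/9) = 1/65.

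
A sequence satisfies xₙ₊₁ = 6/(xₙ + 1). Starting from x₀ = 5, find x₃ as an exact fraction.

x₁ = 6/(5 + 1) = 1.
x₂ = 6/(1 + 1) = 3.
x₃ = 6/(3 + 1) = 3/2.

3/2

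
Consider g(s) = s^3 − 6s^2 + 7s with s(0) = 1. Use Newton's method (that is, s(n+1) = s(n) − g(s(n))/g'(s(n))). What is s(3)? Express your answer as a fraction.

896/565

g'(s) = 3s^2 − 12s + 7.
g(1) = 2, g'(1) = −2, so s(1) = 1 − 2/(−2) = 2.
g(2) = −2, g'(2) = −5, so s(2) = 2 − (−2)/(−5) = 8/5.
g(8/5) = −8/125, g'(8/5) = −113/25, so s(3) = (8/5) − (−8/125)/(−113/25) = 896/565.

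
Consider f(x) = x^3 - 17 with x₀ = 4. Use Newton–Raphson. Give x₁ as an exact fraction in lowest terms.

145/48

f'(x) = 3x^2.
f(4) = 47, f'(4) = 48, so x₁ = 4 - 47/48 = 145/48.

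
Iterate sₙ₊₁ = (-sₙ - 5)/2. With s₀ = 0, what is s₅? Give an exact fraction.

s₁ = (-0 - 5)/2 = -5/2.
s₂ = (-(-5/2) - 5)/2 = -5/4.
s₃ = (-(-5/4) - 5)/2 = -15/8.
s₄ = (-(-15/8) - 5)/2 = -25/16.
s₅ = (-(-25/16) - 5)/2 = -55/32.

-55/32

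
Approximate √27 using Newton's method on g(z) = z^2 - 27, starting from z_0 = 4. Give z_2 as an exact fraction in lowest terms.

g'(z) = 2z.
g(4) = -11, g'(4) = 8, so z_1 = 4 - (-11)/8 = 43/8.
g(43/8) = 121/64, g'(43/8) = 43/4, so z_2 = (43/8) - (121/64)/(43/4) = 3577/688.

3577/688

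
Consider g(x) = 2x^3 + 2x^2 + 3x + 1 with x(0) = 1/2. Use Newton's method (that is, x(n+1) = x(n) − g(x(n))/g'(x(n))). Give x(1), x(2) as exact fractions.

g'(x) = 6x^2 + 4x + 3.
g(1/2) = 13/4, g'(1/2) = 13/2, so x(1) = (1/2) − (13/4)/(13/2) = 0.
g(0) = 1, g'(0) = 3, so x(2) = 0 − 1/3 = −1/3.

x(1) = 0, x(2) = −1/3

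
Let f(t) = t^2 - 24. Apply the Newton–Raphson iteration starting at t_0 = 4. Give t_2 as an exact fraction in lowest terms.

49/10

f'(t) = 2t.
f(4) = -8, f'(4) = 8, so t_1 = 4 - (-8)/8 = 5.
f(5) = 1, f'(5) = 10, so t_2 = 5 - 1/10 = 49/10.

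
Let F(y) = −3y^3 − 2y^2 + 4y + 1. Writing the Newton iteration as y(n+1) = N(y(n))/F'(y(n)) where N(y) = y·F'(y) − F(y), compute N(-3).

143

F'(y) = −9y^2 − 4y + 4.
N(y) = y·F'(y) − F(y) = y·(−9y^2 − 4y + 4) − (−3y^3 − 2y^2 + 4y + 1) = −6y^3 − 2y^2 − 1.
N(-3) = 143.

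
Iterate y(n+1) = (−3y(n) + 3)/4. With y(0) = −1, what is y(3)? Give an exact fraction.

33/32

y(1) = (−3·(−1) + 3)/4 = 3/2.
y(2) = (−3·(3/2) + 3)/4 = −3/8.
y(3) = (−3·(−3/8) + 3)/4 = 33/32.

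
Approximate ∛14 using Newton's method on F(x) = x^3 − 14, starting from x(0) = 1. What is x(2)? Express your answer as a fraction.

F'(x) = 3x^2.
F(1) = −13, F'(1) = 3, so x(1) = 1 − (−13)/3 = 16/3.
F(16/3) = 3718/27, F'(16/3) = 256/3, so x(2) = (16/3) − (3718/27)/(256/3) = 4285/1152.

4285/1152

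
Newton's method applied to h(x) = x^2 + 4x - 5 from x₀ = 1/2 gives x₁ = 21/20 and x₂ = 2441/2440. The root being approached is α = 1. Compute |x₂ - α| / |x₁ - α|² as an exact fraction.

x₁ - α = 21/20 - 1 = 1/20, so |x₁ - α| = 1/20.
x₂ - α = 2441/2440 - 1 = 1/2440, so |x₂ - α| = 1/2440.
|x₁ - α|² = 1/400.
Ratio = (1/2440) / (1/400) = 10/61.

10/61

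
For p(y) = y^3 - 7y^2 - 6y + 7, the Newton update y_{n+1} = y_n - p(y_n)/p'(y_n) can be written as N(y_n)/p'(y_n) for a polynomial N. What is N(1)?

-12

p'(y) = 3y^2 - 14y - 6.
N(y) = y·p'(y) - p(y) = y·(3y^2 - 14y - 6) - (y^3 - 7y^2 - 6y + 7) = 2y^3 - 7y^2 - 7.
N(1) = -12.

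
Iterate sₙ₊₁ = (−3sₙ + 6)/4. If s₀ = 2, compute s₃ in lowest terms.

s₁ = (−3·2 + 6)/4 = 0.
s₂ = (−3·0 + 6)/4 = 3/2.
s₃ = (−3·(3/2) + 6)/4 = 3/8.

3/8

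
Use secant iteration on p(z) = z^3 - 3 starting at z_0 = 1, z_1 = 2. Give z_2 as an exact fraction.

p(1) = -2, p(2) = 5. z_2 = 2 - 5·(2 - 1)/(5 - (-2)) = 9/7.

9/7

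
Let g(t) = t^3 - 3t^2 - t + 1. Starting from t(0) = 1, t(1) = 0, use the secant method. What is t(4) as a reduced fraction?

g(1) = -2, g(0) = 1. t(2) = 0 - 1·(0 - 1)/(1 - (-2)) = 1/3.
g(0) = 1, g(1/3) = 10/27. t(3) = (1/3) - (10/27)·((1/3) - 0)/((10/27) - 1) = 9/17.
g(1/3) = 10/27, g(9/17) = -1090/4913. t(4) = (9/17) - (-1090/4913)·((9/17) - (1/3))/((-1090/4913) - (10/27)) = 1791/3928.

1791/3928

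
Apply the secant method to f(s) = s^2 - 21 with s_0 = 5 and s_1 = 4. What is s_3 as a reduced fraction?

353/77

f(5) = 4, f(4) = -5. s_2 = 4 - (-5)·(4 - 5)/((-5) - 4) = 41/9.
f(4) = -5, f(41/9) = -20/81. s_3 = (41/9) - (-20/81)·((41/9) - 4)/((-20/81) - (-5)) = 353/77.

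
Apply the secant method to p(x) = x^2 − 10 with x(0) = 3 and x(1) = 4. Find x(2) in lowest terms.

p(3) = −1, p(4) = 6. x(2) = 4 − 6·(4 − 3)/(6 − (−1)) = 22/7.

22/7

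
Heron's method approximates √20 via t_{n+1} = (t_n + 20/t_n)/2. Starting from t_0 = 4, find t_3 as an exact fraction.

t_1 = (4 + 20/4)/2 = 9/2.
t_2 = (9/2 + 20/(9/2))/2 = 161/36.
t_3 = (161/36 + 20/(161/36))/2 = 51841/11592.

51841/11592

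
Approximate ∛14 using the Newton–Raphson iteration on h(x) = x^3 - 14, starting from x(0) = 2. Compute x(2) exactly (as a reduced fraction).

h'(x) = 3x^2.
h(2) = -6, h'(2) = 12, so x(1) = 2 - (-6)/12 = 5/2.
h(5/2) = 13/8, h'(5/2) = 75/4, so x(2) = (5/2) - (13/8)/(75/4) = 181/75.

181/75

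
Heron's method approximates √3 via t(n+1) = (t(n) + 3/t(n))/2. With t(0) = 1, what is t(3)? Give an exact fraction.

t(1) = (1 + 3/1)/2 = 2.
t(2) = (2 + 3/2)/2 = 7/4.
t(3) = (7/4 + 3/(7/4))/2 = 97/56.

97/56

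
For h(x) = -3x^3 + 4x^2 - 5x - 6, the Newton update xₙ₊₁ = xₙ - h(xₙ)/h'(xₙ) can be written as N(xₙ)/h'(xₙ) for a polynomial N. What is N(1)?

4

h'(x) = -9x^2 + 8x - 5.
N(x) = x·h'(x) - h(x) = x·(-9x^2 + 8x - 5) - (-3x^3 + 4x^2 - 5x - 6) = -6x^3 + 4x^2 + 6.
N(1) = 4.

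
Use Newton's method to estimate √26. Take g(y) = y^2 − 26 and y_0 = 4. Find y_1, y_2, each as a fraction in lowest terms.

y_1 = 21/4, y_2 = 857/168

g'(y) = 2y.
g(4) = −10, g'(4) = 8, so y_1 = 4 − (−10)/8 = 21/4.
g(21/4) = 25/16, g'(21/4) = 21/2, so y_2 = (21/4) − (25/16)/(21/2) = 857/168.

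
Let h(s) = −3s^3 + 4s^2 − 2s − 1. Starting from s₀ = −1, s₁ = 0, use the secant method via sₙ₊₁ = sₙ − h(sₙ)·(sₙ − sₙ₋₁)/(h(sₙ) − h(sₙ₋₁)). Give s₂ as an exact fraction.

h(−1) = 8, h(0) = −1. s₂ = 0 − (−1)·(0 − (−1))/((−1) − 8) = −1/9.

−1/9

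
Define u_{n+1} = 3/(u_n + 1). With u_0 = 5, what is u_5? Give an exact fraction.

u_1 = 3/(5 + 1) = 1/2.
u_2 = 3/(1/2 + 1) = 2.
u_3 = 3/(2 + 1) = 1.
u_4 = 3/(1 + 1) = 3/2.
u_5 = 3/(3/2 + 1) = 6/5.

6/5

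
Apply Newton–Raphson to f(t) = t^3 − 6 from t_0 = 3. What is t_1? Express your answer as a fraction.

20/9

f'(t) = 3t^2.
f(3) = 21, f'(3) = 27, so t_1 = 3 − 21/27 = 20/9.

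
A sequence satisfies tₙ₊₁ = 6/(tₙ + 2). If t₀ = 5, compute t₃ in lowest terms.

60/41

t₁ = 6/(5 + 2) = 6/7.
t₂ = 6/(6/7 + 2) = 21/10.
t₃ = 6/(21/10 + 2) = 60/41.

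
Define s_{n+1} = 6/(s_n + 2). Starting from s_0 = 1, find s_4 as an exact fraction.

21/13

s_1 = 6/(1 + 2) = 2.
s_2 = 6/(2 + 2) = 3/2.
s_3 = 6/(3/2 + 2) = 12/7.
s_4 = 6/(12/7 + 2) = 21/13.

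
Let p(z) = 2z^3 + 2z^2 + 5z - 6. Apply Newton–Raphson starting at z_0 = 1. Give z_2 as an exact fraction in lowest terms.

1166/1505

p'(z) = 6z^2 + 4z + 5.
p(1) = 3, p'(1) = 15, so z_1 = 1 - 3/15 = 4/5.
p(4/5) = 38/125, p'(4/5) = 301/25, so z_2 = (4/5) - (38/125)/(301/25) = 1166/1505.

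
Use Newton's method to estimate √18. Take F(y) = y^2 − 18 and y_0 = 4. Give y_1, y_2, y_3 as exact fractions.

F'(y) = 2y.
F(4) = −2, F'(4) = 8, so y_1 = 4 − (−2)/8 = 17/4.
F(17/4) = 1/16, F'(17/4) = 17/2, so y_2 = (17/4) − (1/16)/(17/2) = 577/136.
F(577/136) = 1/18496, F'(577/136) = 577/68, so y_3 = (577/136) − (1/18496)/(577/68) = 665857/156944.

y_1 = 17/4, y_2 = 577/136, y_3 = 665857/156944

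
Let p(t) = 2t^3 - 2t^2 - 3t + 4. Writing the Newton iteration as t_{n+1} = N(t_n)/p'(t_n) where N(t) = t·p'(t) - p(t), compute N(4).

p'(t) = 6t^2 - 4t - 3.
N(t) = t·p'(t) - p(t) = t·(6t^2 - 4t - 3) - (2t^3 - 2t^2 - 3t + 4) = 4t^3 - 2t^2 - 4.
N(4) = 220.

220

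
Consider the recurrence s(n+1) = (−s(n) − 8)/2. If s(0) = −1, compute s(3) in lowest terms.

−23/8

s(1) = (−(−1) − 8)/2 = −7/2.
s(2) = (−(−7/2) − 8)/2 = −9/4.
s(3) = (−(−9/4) − 8)/2 = −23/8.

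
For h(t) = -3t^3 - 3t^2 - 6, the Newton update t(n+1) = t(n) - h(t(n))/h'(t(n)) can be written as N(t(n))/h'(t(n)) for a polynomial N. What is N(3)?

h'(t) = -9t^2 - 6t.
N(t) = t·h'(t) - h(t) = t·(-9t^2 - 6t) - (-3t^3 - 3t^2 - 6) = -6t^3 - 3t^2 + 6.
N(3) = -183.

-183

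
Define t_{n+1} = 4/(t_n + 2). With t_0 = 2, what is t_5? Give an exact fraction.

t_1 = 4/(2 + 2) = 1.
t_2 = 4/(1 + 2) = 4/3.
t_3 = 4/(4/3 + 2) = 6/5.
t_4 = 4/(6/5 + 2) = 5/4.
t_5 = 4/(5/4 + 2) = 16/13.

16/13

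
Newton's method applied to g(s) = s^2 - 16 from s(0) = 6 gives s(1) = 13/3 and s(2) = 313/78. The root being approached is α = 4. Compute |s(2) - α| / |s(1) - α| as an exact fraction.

s(1) - α = 13/3 - 4 = 1/3, so |s(1) - α| = 1/3.
s(2) - α = 313/78 - 4 = 1/78, so |s(2) - α| = 1/78.
Ratio = (1/78) / (1/3) = 1/26.

1/26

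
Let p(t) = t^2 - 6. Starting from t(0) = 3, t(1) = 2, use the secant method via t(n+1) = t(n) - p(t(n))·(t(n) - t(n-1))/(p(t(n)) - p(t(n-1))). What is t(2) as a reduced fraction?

12/5

p(3) = 3, p(2) = -2. t(2) = 2 - (-2)·(2 - 3)/((-2) - 3) = 12/5.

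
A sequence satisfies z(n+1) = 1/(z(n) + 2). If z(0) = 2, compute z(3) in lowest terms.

9/22

z(1) = 1/(2 + 2) = 1/4.
z(2) = 1/(1/4 + 2) = 4/9.
z(3) = 1/(4/9 + 2) = 9/22.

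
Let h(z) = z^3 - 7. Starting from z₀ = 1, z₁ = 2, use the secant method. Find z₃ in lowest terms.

1045/547

h(1) = -6, h(2) = 1. z₂ = 2 - 1·(2 - 1)/(1 - (-6)) = 13/7.
h(2) = 1, h(13/7) = -204/343. z₃ = (13/7) - (-204/343)·((13/7) - 2)/((-204/343) - 1) = 1045/547.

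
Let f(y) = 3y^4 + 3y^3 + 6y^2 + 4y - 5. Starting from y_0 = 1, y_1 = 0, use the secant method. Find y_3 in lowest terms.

f(1) = 11, f(0) = -5. y_2 = 0 - (-5)·(0 - 1)/((-5) - 11) = 5/16.
f(0) = -5, f(5/16) = -199485/65536. y_3 = (5/16) - (-199485/65536)·((5/16) - 0)/((-199485/65536) - (-5)) = 20480/25639.

20480/25639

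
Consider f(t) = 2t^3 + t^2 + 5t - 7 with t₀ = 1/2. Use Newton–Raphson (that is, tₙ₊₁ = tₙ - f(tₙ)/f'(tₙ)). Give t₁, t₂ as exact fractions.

t₁ = 31/30, t₂ = 168497/181890

f'(t) = 6t^2 + 2t + 5.
f(1/2) = -4, f'(1/2) = 15/2, so t₁ = (1/2) - (-4)/(15/2) = 31/30.
f(31/30) = 4864/3375, f'(31/30) = 2021/150, so t₂ = (31/30) - (4864/3375)/(2021/150) = 168497/181890.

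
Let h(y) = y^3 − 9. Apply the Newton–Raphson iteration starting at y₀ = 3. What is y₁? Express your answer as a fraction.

7/3

h'(y) = 3y^2.
h(3) = 18, h'(3) = 27, so y₁ = 3 − 18/27 = 7/3.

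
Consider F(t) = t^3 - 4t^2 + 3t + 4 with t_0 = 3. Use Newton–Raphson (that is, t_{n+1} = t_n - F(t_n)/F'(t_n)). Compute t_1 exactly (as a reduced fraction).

7/3

F'(t) = 3t^2 - 8t + 3.
F(3) = 4, F'(3) = 6, so t_1 = 3 - 4/6 = 7/3.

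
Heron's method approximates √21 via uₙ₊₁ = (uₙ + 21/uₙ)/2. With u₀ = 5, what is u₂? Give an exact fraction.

u₁ = (5 + 21/5)/2 = 23/5.
u₂ = (23/5 + 21/(23/5))/2 = 527/115.

527/115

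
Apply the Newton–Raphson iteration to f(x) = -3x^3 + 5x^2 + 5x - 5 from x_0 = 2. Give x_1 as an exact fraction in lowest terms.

23/11

f'(x) = -9x^2 + 10x + 5.
f(2) = 1, f'(2) = -11, so x_1 = 2 - 1/(-11) = 23/11.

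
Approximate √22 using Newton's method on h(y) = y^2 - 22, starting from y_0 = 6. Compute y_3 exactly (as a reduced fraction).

5330977/1136568

h'(y) = 2y.
h(6) = 14, h'(6) = 12, so y_1 = 6 - 14/12 = 29/6.
h(29/6) = 49/36, h'(29/6) = 29/3, so y_2 = (29/6) - (49/36)/(29/3) = 1633/348.
h(1633/348) = 2401/121104, h'(1633/348) = 1633/174, so y_3 = (1633/348) - (2401/121104)/(1633/174) = 5330977/1136568.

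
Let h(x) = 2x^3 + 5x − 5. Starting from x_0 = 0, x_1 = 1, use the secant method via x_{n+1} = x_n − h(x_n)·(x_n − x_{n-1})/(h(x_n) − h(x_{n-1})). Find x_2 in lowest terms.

5/7

h(0) = −5, h(1) = 2. x_2 = 1 − 2·(1 − 0)/(2 − (−5)) = 5/7.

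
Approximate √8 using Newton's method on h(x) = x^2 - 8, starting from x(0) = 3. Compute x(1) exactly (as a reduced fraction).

h'(x) = 2x.
h(3) = 1, h'(3) = 6, so x(1) = 3 - 1/6 = 17/6.

17/6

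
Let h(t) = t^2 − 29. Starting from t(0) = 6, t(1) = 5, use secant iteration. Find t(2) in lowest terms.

59/11

h(6) = 7, h(5) = −4. t(2) = 5 − (−4)·(5 − 6)/((−4) − 7) = 59/11.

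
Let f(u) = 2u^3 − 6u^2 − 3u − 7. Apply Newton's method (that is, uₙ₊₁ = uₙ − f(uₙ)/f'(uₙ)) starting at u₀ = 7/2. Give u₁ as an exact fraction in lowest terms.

f'(u) = 6u^2 − 12u − 3.
f(7/2) = −21/4, f'(7/2) = 57/2, so u₁ = (7/2) − (−21/4)/(57/2) = 70/19.

70/19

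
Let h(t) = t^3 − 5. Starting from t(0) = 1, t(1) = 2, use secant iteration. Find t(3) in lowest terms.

h(1) = −4, h(2) = 3. t(2) = 2 − 3·(2 − 1)/(3 − (−4)) = 11/7.
h(2) = 3, h(11/7) = −384/343. t(3) = (11/7) − (−384/343)·((11/7) − 2)/((−384/343) − 3) = 265/157.

265/157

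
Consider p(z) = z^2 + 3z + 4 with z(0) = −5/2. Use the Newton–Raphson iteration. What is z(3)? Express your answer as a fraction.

p'(z) = 2z + 3.
p(−5/2) = 11/4, p'(−5/2) = −2, so z(1) = (−5/2) − (11/4)/(−2) = −9/8.
p(−9/8) = 121/64, p'(−9/8) = 3/4, so z(2) = (−9/8) − (121/64)/(3/4) = −175/48.
p(−175/48) = 14641/2304, p'(−175/48) = −103/24, so z(3) = (−175/48) − (14641/2304)/(−103/24) = −21409/9888.

−21409/9888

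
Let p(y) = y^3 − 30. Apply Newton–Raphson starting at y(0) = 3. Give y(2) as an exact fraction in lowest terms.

p'(y) = 3y^2.
p(3) = −3, p'(3) = 27, so y(1) = 3 − (−3)/27 = 28/9.
p(28/9) = 82/729, p'(28/9) = 784/27, so y(2) = (28/9) − (82/729)/(784/27) = 32887/10584.

32887/10584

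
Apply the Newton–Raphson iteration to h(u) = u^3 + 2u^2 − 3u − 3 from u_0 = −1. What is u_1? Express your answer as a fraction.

−3/4

h'(u) = 3u^2 + 4u − 3.
h(−1) = 1, h'(−1) = −4, so u_1 = (−1) − 1/(−4) = −3/4.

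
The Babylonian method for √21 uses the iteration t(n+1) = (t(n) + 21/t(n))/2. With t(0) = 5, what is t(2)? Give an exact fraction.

527/115

t(1) = (5 + 21/5)/2 = 23/5.
t(2) = (23/5 + 21/(23/5))/2 = 527/115.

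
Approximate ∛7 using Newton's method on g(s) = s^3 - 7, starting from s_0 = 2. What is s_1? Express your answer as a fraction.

g'(s) = 3s^2.
g(2) = 1, g'(2) = 12, so s_1 = 2 - 1/12 = 23/12.

23/12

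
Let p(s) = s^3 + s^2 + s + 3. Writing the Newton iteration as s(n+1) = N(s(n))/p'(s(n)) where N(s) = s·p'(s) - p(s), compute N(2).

17

p'(s) = 3s^2 + 2s + 1.
N(s) = s·p'(s) - p(s) = s·(3s^2 + 2s + 1) - (s^3 + s^2 + s + 3) = 2s^3 + s^2 - 3.
N(2) = 17.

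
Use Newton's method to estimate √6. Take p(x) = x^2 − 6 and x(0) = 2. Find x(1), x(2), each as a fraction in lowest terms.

x(1) = 5/2, x(2) = 49/20

p'(x) = 2x.
p(2) = −2, p'(2) = 4, so x(1) = 2 − (−2)/4 = 5/2.
p(5/2) = 1/4, p'(5/2) = 5, so x(2) = (5/2) − (1/4)/5 = 49/20.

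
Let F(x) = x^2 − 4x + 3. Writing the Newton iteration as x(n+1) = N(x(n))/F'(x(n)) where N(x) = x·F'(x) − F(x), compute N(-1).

F'(x) = 2x − 4.
N(x) = x·F'(x) − F(x) = x·(2x − 4) − (x^2 − 4x + 3) = x^2 − 3.
N(-1) = −2.

−2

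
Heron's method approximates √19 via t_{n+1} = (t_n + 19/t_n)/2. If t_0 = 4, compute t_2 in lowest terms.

2441/560

t_1 = (4 + 19/4)/2 = 35/8.
t_2 = (35/8 + 19/(35/8))/2 = 2441/560.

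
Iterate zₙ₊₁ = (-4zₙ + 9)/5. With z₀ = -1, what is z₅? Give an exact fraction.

5173/3125

z₁ = (-4·(-1) + 9)/5 = 13/5.
z₂ = (-4·(13/5) + 9)/5 = -7/25.
z₃ = (-4·(-7/25) + 9)/5 = 253/125.
z₄ = (-4·(253/125) + 9)/5 = 113/625.
z₅ = (-4·(113/625) + 9)/5 = 5173/3125.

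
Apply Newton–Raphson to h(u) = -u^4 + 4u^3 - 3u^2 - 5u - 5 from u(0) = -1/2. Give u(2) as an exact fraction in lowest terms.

h'(u) = -4u^3 + 12u^2 - 6u - 5.
h(-1/2) = -61/16, h'(-1/2) = 3/2, so u(1) = (-1/2) - (-61/16)/(3/2) = 49/24.
h(49/24) = -3665185/331776, h'(49/24) = -4393/3456, so u(2) = (49/24) - (-3665185/331776)/(-4393/3456) = -934719/140576.

-934719/140576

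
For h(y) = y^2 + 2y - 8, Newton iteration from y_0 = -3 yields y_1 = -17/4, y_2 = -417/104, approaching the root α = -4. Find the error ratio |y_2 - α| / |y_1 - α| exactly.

y_1 - α = -17/4 - (-4) = -17/4 + 4 = -1/4, so |y_1 - α| = 1/4.
y_2 - α = -417/104 - (-4) = -417/104 + 4 = -1/104, so |y_2 - α| = 1/104.
Ratio = (1/104) / (1/4) = 1/26.

1/26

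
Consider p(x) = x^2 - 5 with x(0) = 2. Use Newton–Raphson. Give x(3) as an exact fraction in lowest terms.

51841/23184

p'(x) = 2x.
p(2) = -1, p'(2) = 4, so x(1) = 2 - (-1)/4 = 9/4.
p(9/4) = 1/16, p'(9/4) = 9/2, so x(2) = (9/4) - (1/16)/(9/2) = 161/72.
p(161/72) = 1/5184, p'(161/72) = 161/36, so x(3) = (161/72) - (1/5184)/(161/36) = 51841/23184.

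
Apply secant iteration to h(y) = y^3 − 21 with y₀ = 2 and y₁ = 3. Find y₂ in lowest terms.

h(2) = −13, h(3) = 6. y₂ = 3 − 6·(3 − 2)/(6 − (−13)) = 51/19.

51/19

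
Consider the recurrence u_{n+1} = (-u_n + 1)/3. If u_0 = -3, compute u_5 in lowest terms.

u_1 = (-(-3) + 1)/3 = 4/3.
u_2 = (-(4/3) + 1)/3 = -1/9.
u_3 = (-(-1/9) + 1)/3 = 10/27.
u_4 = (-(10/27) + 1)/3 = 17/81.
u_5 = (-(17/81) + 1)/3 = 64/243.

64/243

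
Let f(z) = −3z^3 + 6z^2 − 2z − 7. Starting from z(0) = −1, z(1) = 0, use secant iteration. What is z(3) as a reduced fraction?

−847/851

f(−1) = 4, f(0) = −7. z(2) = 0 − (−7)·(0 − (−1))/((−7) − 4) = −7/11.
f(0) = −7, f(−7/11) = −3360/1331. z(3) = (−7/11) − (−3360/1331)·((−7/11) − 0)/((−3360/1331) − (−7)) = −847/851.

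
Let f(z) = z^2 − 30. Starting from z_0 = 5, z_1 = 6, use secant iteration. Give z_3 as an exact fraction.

115/21

f(5) = −5, f(6) = 6. z_2 = 6 − 6·(6 − 5)/(6 − (−5)) = 60/11.
f(6) = 6, f(60/11) = −30/121. z_3 = (60/11) − (−30/121)·((60/11) − 6)/((−30/121) − 6) = 115/21.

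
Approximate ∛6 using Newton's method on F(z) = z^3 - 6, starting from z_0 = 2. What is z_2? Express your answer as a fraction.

1979/1089

F'(z) = 3z^2.
F(2) = 2, F'(2) = 12, so z_1 = 2 - 2/12 = 11/6.
F(11/6) = 35/216, F'(11/6) = 121/12, so z_2 = (11/6) - (35/216)/(121/12) = 1979/1089.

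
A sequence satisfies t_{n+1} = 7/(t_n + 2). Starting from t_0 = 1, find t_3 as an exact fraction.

91/47

t_1 = 7/(1 + 2) = 7/3.
t_2 = 7/(7/3 + 2) = 21/13.
t_3 = 7/(21/13 + 2) = 91/47.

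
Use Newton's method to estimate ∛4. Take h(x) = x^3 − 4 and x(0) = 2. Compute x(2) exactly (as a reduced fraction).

h'(x) = 3x^2.
h(2) = 4, h'(2) = 12, so x(1) = 2 − 4/12 = 5/3.
h(5/3) = 17/27, h'(5/3) = 25/3, so x(2) = (5/3) − (17/27)/(25/3) = 358/225.

358/225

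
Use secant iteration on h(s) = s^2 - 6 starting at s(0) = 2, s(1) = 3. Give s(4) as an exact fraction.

h(2) = -2, h(3) = 3. s(2) = 3 - 3·(3 - 2)/(3 - (-2)) = 12/5.
h(3) = 3, h(12/5) = -6/25. s(3) = (12/5) - (-6/25)·((12/5) - 3)/((-6/25) - 3) = 22/9.
h(12/5) = -6/25, h(22/9) = -2/81. s(4) = (22/9) - (-2/81)·((22/9) - (12/5))/((-2/81) - (-6/25)) = 267/109.

267/109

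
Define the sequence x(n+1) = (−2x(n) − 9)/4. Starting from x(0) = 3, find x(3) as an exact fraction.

−33/16

x(1) = (−2·3 − 9)/4 = −15/4.
x(2) = (−2·(−15/4) − 9)/4 = −3/8.
x(3) = (−2·(−3/8) − 9)/4 = −33/16.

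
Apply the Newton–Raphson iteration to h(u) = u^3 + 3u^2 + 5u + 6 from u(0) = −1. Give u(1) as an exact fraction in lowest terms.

−5/2

h'(u) = 3u^2 + 6u + 5.
h(−1) = 3, h'(−1) = 2, so u(1) = (−1) − 3/2 = −5/2.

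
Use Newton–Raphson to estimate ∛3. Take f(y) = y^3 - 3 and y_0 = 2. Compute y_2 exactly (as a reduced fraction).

f'(y) = 3y^2.
f(2) = 5, f'(2) = 12, so y_1 = 2 - 5/12 = 19/12.
f(19/12) = 1675/1728, f'(19/12) = 361/48, so y_2 = (19/12) - (1675/1728)/(361/48) = 9451/6498.

9451/6498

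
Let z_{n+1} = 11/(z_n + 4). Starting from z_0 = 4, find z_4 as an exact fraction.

z_1 = 11/(4 + 4) = 11/8.
z_2 = 11/(11/8 + 4) = 88/43.
z_3 = 11/(88/43 + 4) = 473/260.
z_4 = 11/(473/260 + 4) = 2860/1513.

2860/1513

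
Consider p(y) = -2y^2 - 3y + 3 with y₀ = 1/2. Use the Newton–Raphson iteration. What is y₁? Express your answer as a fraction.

7/10

p'(y) = -4y - 3.
p(1/2) = 1, p'(1/2) = -5, so y₁ = (1/2) - 1/(-5) = 7/10.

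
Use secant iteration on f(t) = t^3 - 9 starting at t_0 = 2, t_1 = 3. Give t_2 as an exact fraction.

f(2) = -1, f(3) = 18. t_2 = 3 - 18·(3 - 2)/(18 - (-1)) = 39/19.

39/19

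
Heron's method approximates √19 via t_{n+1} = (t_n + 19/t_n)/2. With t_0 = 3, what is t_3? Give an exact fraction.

t_1 = (3 + 19/3)/2 = 14/3.
t_2 = (14/3 + 19/(14/3))/2 = 367/84.
t_3 = (367/84 + 19/(367/84))/2 = 268753/61656.

268753/61656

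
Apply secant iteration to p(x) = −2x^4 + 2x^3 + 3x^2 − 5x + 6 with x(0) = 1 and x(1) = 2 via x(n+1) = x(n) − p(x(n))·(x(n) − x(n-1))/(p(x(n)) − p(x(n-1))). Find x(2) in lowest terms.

4/3

p(1) = 4, p(2) = −8. x(2) = 2 − (−8)·(2 − 1)/((−8) − 4) = 4/3.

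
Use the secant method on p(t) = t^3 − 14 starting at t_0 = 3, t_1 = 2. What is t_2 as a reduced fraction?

44/19

p(3) = 13, p(2) = −6. t_2 = 2 − (−6)·(2 − 3)/((−6) − 13) = 44/19.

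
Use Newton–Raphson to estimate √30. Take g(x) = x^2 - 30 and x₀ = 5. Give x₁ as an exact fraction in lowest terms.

g'(x) = 2x.
g(5) = -5, g'(5) = 10, so x₁ = 5 - (-5)/10 = 11/2.

11/2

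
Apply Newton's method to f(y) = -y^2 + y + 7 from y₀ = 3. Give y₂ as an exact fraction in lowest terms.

f'(y) = -2y + 1.
f(3) = 1, f'(3) = -5, so y₁ = 3 - 1/(-5) = 16/5.
f(16/5) = -1/25, f'(16/5) = -27/5, so y₂ = (16/5) - (-1/25)/(-27/5) = 431/135.

431/135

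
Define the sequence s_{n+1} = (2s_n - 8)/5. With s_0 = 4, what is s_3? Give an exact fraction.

-56/25

s_1 = (2·4 - 8)/5 = 0.
s_2 = (2·0 - 8)/5 = -8/5.
s_3 = (2·(-8/5) - 8)/5 = -56/25.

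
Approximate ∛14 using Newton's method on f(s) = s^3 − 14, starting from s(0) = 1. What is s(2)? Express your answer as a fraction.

f'(s) = 3s^2.
f(1) = −13, f'(1) = 3, so s(1) = 1 − (−13)/3 = 16/3.
f(16/3) = 3718/27, f'(16/3) = 256/3, so s(2) = (16/3) − (3718/27)/(256/3) = 4285/1152.

4285/1152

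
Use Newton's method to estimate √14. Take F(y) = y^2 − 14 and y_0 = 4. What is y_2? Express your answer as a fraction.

449/120

F'(y) = 2y.
F(4) = 2, F'(4) = 8, so y_1 = 4 − 2/8 = 15/4.
F(15/4) = 1/16, F'(15/4) = 15/2, so y_2 = (15/4) − (1/16)/(15/2) = 449/120.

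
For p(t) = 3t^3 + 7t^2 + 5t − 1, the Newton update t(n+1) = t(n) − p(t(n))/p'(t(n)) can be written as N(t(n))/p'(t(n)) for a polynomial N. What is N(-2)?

p'(t) = 9t^2 + 14t + 5.
N(t) = t·p'(t) − p(t) = t·(9t^2 + 14t + 5) − (3t^3 + 7t^2 + 5t − 1) = 6t^3 + 7t^2 + 1.
N(-2) = −19.

−19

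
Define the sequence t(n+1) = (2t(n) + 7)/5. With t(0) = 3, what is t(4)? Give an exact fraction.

t(1) = (2·3 + 7)/5 = 13/5.
t(2) = (2·(13/5) + 7)/5 = 61/25.
t(3) = (2·(61/25) + 7)/5 = 297/125.
t(4) = (2·(297/125) + 7)/5 = 1469/625.

1469/625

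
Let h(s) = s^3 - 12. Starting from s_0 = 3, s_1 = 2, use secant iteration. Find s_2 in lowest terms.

h(3) = 15, h(2) = -4. s_2 = 2 - (-4)·(2 - 3)/((-4) - 15) = 42/19.

42/19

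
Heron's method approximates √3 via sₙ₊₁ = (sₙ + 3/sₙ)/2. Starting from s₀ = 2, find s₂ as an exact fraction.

s₁ = (2 + 3/2)/2 = 7/4.
s₂ = (7/4 + 3/(7/4))/2 = 97/56.

97/56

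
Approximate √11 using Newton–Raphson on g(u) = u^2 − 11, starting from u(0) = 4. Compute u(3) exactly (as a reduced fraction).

4106353/1238112

g'(u) = 2u.
g(4) = 5, g'(4) = 8, so u(1) = 4 − 5/8 = 27/8.
g(27/8) = 25/64, g'(27/8) = 27/4, so u(2) = (27/8) − (25/64)/(27/4) = 1433/432.
g(1433/432) = 625/186624, g'(1433/432) = 1433/216, so u(3) = (1433/432) − (625/186624)/(1433/216) = 4106353/1238112.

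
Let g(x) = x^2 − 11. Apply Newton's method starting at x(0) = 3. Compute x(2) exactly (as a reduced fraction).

g'(x) = 2x.
g(3) = −2, g'(3) = 6, so x(1) = 3 − (−2)/6 = 10/3.
g(10/3) = 1/9, g'(10/3) = 20/3, so x(2) = (10/3) − (1/9)/(20/3) = 199/60.

199/60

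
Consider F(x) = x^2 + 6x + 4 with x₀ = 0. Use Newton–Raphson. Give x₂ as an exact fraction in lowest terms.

−16/21

F'(x) = 2x + 6.
F(0) = 4, F'(0) = 6, so x₁ = 0 − 4/6 = −2/3.
F(−2/3) = 4/9, F'(−2/3) = 14/3, so x₂ = (−2/3) − (4/9)/(14/3) = −16/21.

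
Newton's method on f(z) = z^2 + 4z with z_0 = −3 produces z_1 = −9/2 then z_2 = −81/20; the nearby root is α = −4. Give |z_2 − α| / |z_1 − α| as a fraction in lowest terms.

1/10

z_1 − α = −9/2 − (−4) = −9/2 + 4 = −1/2, so |z_1 − α| = 1/2.
z_2 − α = −81/20 − (−4) = −81/20 + 4 = −1/20, so |z_2 − α| = 1/20.
Ratio = (1/20) / (1/2) = 1/10.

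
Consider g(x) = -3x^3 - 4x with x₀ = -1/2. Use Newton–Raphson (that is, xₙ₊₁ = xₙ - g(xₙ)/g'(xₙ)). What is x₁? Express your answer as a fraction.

-3/25

g'(x) = -9x^2 - 4.
g(-1/2) = 19/8, g'(-1/2) = -25/4, so x₁ = (-1/2) - (19/8)/(-25/4) = -3/25.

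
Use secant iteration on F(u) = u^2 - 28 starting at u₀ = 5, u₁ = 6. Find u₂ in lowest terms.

F(5) = -3, F(6) = 8. u₂ = 6 - 8·(6 - 5)/(8 - (-3)) = 58/11.

58/11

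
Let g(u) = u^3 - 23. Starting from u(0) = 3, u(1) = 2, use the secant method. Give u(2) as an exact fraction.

g(3) = 4, g(2) = -15. u(2) = 2 - (-15)·(2 - 3)/((-15) - 4) = 53/19.

53/19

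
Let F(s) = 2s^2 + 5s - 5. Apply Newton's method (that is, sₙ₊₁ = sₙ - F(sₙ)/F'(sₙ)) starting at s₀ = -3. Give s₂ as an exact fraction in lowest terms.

-1303/399

F'(s) = 4s + 5.
F(-3) = -2, F'(-3) = -7, so s₁ = (-3) - (-2)/(-7) = -23/7.
F(-23/7) = 8/49, F'(-23/7) = -57/7, so s₂ = (-23/7) - (8/49)/(-57/7) = -1303/399.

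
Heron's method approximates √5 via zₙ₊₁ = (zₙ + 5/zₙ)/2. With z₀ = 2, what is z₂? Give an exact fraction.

161/72

z₁ = (2 + 5/2)/2 = 9/4.
z₂ = (9/4 + 5/(9/4))/2 = 161/72.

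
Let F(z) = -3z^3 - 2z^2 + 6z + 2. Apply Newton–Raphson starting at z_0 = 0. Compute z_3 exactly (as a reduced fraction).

F'(z) = -9z^2 - 4z + 6.
F(0) = 2, F'(0) = 6, so z_1 = 0 - 2/6 = -1/3.
F(-1/3) = -1/9, F'(-1/3) = 19/3, so z_2 = (-1/3) - (-1/9)/(19/3) = -6/19.
F(-6/19) = 2/6859, F'(-6/19) = 2298/361, so z_3 = (-6/19) - (2/6859)/(2298/361) = -6895/21831.

-6895/21831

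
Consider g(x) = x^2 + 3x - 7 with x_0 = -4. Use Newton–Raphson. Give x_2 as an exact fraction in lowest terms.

g'(x) = 2x + 3.
g(-4) = -3, g'(-4) = -5, so x_1 = (-4) - (-3)/(-5) = -23/5.
g(-23/5) = 9/25, g'(-23/5) = -31/5, so x_2 = (-23/5) - (9/25)/(-31/5) = -704/155.

-704/155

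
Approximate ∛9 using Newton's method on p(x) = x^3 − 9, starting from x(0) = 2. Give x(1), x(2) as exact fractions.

x(1) = 25/12, x(2) = 23401/11250

p'(x) = 3x^2.
p(2) = −1, p'(2) = 12, so x(1) = 2 − (−1)/12 = 25/12.
p(25/12) = 73/1728, p'(25/12) = 625/48, so x(2) = (25/12) − (73/1728)/(625/48) = 23401/11250.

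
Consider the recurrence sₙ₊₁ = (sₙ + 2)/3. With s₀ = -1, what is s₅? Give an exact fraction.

241/243

s₁ = ((-1) + 2)/3 = 1/3.
s₂ = ((1/3) + 2)/3 = 7/9.
s₃ = ((7/9) + 2)/3 = 25/27.
s₄ = ((25/27) + 2)/3 = 79/81.
s₅ = ((79/81) + 2)/3 = 241/243.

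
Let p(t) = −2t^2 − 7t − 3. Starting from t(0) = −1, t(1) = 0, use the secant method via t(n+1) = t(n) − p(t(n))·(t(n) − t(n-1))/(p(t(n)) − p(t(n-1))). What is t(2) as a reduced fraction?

−3/5

p(−1) = 2, p(0) = −3. t(2) = 0 − (−3)·(0 − (−1))/((−3) − 2) = −3/5.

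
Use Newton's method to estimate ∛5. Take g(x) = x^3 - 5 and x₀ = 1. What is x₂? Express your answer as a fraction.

g'(x) = 3x^2.
g(1) = -4, g'(1) = 3, so x₁ = 1 - (-4)/3 = 7/3.
g(7/3) = 208/27, g'(7/3) = 49/3, so x₂ = (7/3) - (208/27)/(49/3) = 821/441.

821/441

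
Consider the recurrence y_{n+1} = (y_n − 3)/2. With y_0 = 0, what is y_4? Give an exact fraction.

−45/16

y_1 = (0 − 3)/2 = −3/2.
y_2 = ((−3/2) − 3)/2 = −9/4.
y_3 = ((−9/4) − 3)/2 = −21/8.
y_4 = ((−21/8) − 3)/2 = −45/16.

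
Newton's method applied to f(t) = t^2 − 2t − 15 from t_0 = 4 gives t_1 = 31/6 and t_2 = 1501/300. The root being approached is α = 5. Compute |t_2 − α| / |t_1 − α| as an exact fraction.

t_1 − α = 31/6 − 5 = 1/6, so |t_1 − α| = 1/6.
t_2 − α = 1501/300 − 5 = 1/300, so |t_2 − α| = 1/300.
Ratio = (1/300) / (1/6) = 1/50.

1/50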